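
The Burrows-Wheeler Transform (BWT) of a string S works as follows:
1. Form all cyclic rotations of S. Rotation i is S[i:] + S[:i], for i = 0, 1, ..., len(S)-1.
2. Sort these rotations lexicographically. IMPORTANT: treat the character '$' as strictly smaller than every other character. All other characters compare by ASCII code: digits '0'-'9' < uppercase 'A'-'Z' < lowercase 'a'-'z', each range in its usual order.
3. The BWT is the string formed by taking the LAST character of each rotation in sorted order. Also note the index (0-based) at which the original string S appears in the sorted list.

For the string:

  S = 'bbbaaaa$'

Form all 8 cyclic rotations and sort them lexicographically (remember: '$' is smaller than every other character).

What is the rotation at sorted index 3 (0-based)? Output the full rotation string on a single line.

Answer: aaa$bbba

Derivation:
All 8 rotations (rotation i = S[i:]+S[:i]):
  rot[0] = bbbaaaa$
  rot[1] = bbaaaa$b
  rot[2] = baaaa$bb
  rot[3] = aaaa$bbb
  rot[4] = aaa$bbba
  rot[5] = aa$bbbaa
  rot[6] = a$bbbaaa
  rot[7] = $bbbaaaa
Sorted (with $ < everything):
  sorted[0] = $bbbaaaa
  sorted[1] = a$bbbaaa
  sorted[2] = aa$bbbaa
  sorted[3] = aaa$bbba
  sorted[4] = aaaa$bbb
  sorted[5] = baaaa$bb
  sorted[6] = bbaaaa$b
  sorted[7] = bbbaaaa$
sorted[3] = aaa$bbba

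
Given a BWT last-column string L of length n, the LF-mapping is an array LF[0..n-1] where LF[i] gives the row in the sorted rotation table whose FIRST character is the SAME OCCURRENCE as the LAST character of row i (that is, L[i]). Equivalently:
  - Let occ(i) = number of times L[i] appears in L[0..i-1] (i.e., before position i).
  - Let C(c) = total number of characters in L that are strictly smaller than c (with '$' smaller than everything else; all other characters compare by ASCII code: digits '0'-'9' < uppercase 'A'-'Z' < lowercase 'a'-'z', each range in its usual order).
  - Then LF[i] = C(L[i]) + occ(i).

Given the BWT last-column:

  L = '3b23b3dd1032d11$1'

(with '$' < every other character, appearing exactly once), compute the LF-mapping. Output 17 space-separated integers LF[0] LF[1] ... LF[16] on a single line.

Answer: 8 12 6 9 13 10 14 15 2 1 11 7 16 3 4 0 5

Derivation:
Char counts: '$':1, '0':1, '1':4, '2':2, '3':4, 'b':2, 'd':3
C (first-col start): C('$')=0, C('0')=1, C('1')=2, C('2')=6, C('3')=8, C('b')=12, C('d')=14
L[0]='3': occ=0, LF[0]=C('3')+0=8+0=8
L[1]='b': occ=0, LF[1]=C('b')+0=12+0=12
L[2]='2': occ=0, LF[2]=C('2')+0=6+0=6
L[3]='3': occ=1, LF[3]=C('3')+1=8+1=9
L[4]='b': occ=1, LF[4]=C('b')+1=12+1=13
L[5]='3': occ=2, LF[5]=C('3')+2=8+2=10
L[6]='d': occ=0, LF[6]=C('d')+0=14+0=14
L[7]='d': occ=1, LF[7]=C('d')+1=14+1=15
L[8]='1': occ=0, LF[8]=C('1')+0=2+0=2
L[9]='0': occ=0, LF[9]=C('0')+0=1+0=1
L[10]='3': occ=3, LF[10]=C('3')+3=8+3=11
L[11]='2': occ=1, LF[11]=C('2')+1=6+1=7
L[12]='d': occ=2, LF[12]=C('d')+2=14+2=16
L[13]='1': occ=1, LF[13]=C('1')+1=2+1=3
L[14]='1': occ=2, LF[14]=C('1')+2=2+2=4
L[15]='$': occ=0, LF[15]=C('$')+0=0+0=0
L[16]='1': occ=3, LF[16]=C('1')+3=2+3=5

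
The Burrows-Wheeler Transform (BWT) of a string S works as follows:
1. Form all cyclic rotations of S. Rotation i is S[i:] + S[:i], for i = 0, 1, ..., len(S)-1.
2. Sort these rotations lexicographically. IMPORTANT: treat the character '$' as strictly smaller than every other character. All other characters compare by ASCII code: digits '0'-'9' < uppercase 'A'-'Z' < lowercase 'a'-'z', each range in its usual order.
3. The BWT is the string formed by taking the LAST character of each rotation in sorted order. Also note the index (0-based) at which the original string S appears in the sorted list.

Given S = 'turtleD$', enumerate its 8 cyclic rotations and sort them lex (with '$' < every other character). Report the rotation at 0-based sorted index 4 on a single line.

All 8 rotations (rotation i = S[i:]+S[:i]):
  rot[0] = turtleD$
  rot[1] = urtleD$t
  rot[2] = rtleD$tu
  rot[3] = tleD$tur
  rot[4] = leD$turt
  rot[5] = eD$turtl
  rot[6] = D$turtle
  rot[7] = $turtleD
Sorted (with $ < everything):
  sorted[0] = $turtleD
  sorted[1] = D$turtle
  sorted[2] = eD$turtl
  sorted[3] = leD$turt
  sorted[4] = rtleD$tu
  sorted[5] = tleD$tur
  sorted[6] = turtleD$
  sorted[7] = urtleD$t
sorted[4] = rtleD$tu

Answer: rtleD$tu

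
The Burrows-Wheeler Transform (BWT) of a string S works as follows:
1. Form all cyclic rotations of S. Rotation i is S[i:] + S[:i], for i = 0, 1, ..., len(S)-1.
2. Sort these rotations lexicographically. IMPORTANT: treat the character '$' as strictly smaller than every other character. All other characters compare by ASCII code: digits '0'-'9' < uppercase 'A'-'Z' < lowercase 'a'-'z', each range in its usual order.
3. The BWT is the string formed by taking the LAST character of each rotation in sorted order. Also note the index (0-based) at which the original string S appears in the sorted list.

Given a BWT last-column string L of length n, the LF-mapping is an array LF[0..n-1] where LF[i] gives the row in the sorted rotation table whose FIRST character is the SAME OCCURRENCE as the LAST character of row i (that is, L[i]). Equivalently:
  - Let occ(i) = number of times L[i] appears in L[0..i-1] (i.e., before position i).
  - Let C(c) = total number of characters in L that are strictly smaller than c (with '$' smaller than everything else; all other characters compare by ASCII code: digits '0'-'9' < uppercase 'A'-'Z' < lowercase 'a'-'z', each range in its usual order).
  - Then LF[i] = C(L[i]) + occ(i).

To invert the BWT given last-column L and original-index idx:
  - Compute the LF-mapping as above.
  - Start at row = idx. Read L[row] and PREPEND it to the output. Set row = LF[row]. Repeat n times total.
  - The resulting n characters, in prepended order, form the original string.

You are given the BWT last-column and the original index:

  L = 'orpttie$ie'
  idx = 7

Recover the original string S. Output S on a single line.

LF mapping: 5 7 6 8 9 3 1 0 4 2
Walk LF starting at row 7, prepending L[row]:
  step 1: row=7, L[7]='$', prepend. Next row=LF[7]=0
  step 2: row=0, L[0]='o', prepend. Next row=LF[0]=5
  step 3: row=5, L[5]='i', prepend. Next row=LF[5]=3
  step 4: row=3, L[3]='t', prepend. Next row=LF[3]=8
  step 5: row=8, L[8]='i', prepend. Next row=LF[8]=4
  step 6: row=4, L[4]='t', prepend. Next row=LF[4]=9
  step 7: row=9, L[9]='e', prepend. Next row=LF[9]=2
  step 8: row=2, L[2]='p', prepend. Next row=LF[2]=6
  step 9: row=6, L[6]='e', prepend. Next row=LF[6]=1
  step 10: row=1, L[1]='r', prepend. Next row=LF[1]=7
Reversed output: repetitio$

Answer: repetitio$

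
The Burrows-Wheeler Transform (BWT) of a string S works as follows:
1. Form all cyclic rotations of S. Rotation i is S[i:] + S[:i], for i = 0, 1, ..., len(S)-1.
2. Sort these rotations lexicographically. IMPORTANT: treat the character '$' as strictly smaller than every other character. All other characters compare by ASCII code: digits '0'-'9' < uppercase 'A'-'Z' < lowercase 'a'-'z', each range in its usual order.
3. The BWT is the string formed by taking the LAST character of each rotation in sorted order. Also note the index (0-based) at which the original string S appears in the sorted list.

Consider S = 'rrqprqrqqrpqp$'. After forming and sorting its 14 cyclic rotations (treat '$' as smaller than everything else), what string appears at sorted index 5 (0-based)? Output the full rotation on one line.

All 14 rotations (rotation i = S[i:]+S[:i]):
  rot[0] = rrqprqrqqrpqp$
  rot[1] = rqprqrqqrpqp$r
  rot[2] = qprqrqqrpqp$rr
  rot[3] = prqrqqrpqp$rrq
  rot[4] = rqrqqrpqp$rrqp
  rot[5] = qrqqrpqp$rrqpr
  rot[6] = rqqrpqp$rrqprq
  rot[7] = qqrpqp$rrqprqr
  rot[8] = qrpqp$rrqprqrq
  rot[9] = rpqp$rrqprqrqq
  rot[10] = pqp$rrqprqrqqr
  rot[11] = qp$rrqprqrqqrp
  rot[12] = p$rrqprqrqqrpq
  rot[13] = $rrqprqrqqrpqp
Sorted (with $ < everything):
  sorted[0] = $rrqprqrqqrpqp
  sorted[1] = p$rrqprqrqqrpq
  sorted[2] = pqp$rrqprqrqqr
  sorted[3] = prqrqqrpqp$rrq
  sorted[4] = qp$rrqprqrqqrp
  sorted[5] = qprqrqqrpqp$rr
  sorted[6] = qqrpqp$rrqprqr
  sorted[7] = qrpqp$rrqprqrq
  sorted[8] = qrqqrpqp$rrqpr
  sorted[9] = rpqp$rrqprqrqq
  sorted[10] = rqprqrqqrpqp$r
  sorted[11] = rqqrpqp$rrqprq
  sorted[12] = rqrqqrpqp$rrqp
  sorted[13] = rrqprqrqqrpqp$
sorted[5] = qprqrqqrpqp$rr

Answer: qprqrqqrpqp$rr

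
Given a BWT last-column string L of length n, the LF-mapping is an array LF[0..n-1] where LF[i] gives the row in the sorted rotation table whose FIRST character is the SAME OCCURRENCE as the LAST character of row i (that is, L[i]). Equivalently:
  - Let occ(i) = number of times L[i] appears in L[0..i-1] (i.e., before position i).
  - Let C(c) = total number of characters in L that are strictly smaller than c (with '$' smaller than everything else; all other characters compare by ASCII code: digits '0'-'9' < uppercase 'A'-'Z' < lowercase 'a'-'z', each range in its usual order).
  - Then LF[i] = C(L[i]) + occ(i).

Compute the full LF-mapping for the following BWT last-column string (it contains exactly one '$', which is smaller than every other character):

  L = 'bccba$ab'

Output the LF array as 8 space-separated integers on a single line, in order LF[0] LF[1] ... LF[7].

Char counts: '$':1, 'a':2, 'b':3, 'c':2
C (first-col start): C('$')=0, C('a')=1, C('b')=3, C('c')=6
L[0]='b': occ=0, LF[0]=C('b')+0=3+0=3
L[1]='c': occ=0, LF[1]=C('c')+0=6+0=6
L[2]='c': occ=1, LF[2]=C('c')+1=6+1=7
L[3]='b': occ=1, LF[3]=C('b')+1=3+1=4
L[4]='a': occ=0, LF[4]=C('a')+0=1+0=1
L[5]='$': occ=0, LF[5]=C('$')+0=0+0=0
L[6]='a': occ=1, LF[6]=C('a')+1=1+1=2
L[7]='b': occ=2, LF[7]=C('b')+2=3+2=5

Answer: 3 6 7 4 1 0 2 5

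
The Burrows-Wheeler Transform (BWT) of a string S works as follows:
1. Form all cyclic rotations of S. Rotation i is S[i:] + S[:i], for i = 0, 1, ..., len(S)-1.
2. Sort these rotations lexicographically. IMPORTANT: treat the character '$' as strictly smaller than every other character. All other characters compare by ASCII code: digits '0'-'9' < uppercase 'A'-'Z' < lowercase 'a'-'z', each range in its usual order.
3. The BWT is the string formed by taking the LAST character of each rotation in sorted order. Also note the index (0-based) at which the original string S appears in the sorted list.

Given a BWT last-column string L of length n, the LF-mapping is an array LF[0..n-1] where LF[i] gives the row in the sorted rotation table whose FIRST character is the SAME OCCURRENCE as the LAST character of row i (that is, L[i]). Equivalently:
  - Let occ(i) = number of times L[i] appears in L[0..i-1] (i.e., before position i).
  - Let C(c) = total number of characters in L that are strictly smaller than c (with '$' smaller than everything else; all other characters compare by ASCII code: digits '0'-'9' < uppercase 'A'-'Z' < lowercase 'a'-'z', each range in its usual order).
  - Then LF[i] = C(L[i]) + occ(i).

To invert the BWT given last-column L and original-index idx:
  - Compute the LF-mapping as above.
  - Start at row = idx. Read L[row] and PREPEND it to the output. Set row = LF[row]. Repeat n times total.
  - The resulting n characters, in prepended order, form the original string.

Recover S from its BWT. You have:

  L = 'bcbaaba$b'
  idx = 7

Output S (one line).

Answer: bcaabbab$

Derivation:
LF mapping: 4 8 5 1 2 6 3 0 7
Walk LF starting at row 7, prepending L[row]:
  step 1: row=7, L[7]='$', prepend. Next row=LF[7]=0
  step 2: row=0, L[0]='b', prepend. Next row=LF[0]=4
  step 3: row=4, L[4]='a', prepend. Next row=LF[4]=2
  step 4: row=2, L[2]='b', prepend. Next row=LF[2]=5
  step 5: row=5, L[5]='b', prepend. Next row=LF[5]=6
  step 6: row=6, L[6]='a', prepend. Next row=LF[6]=3
  step 7: row=3, L[3]='a', prepend. Next row=LF[3]=1
  step 8: row=1, L[1]='c', prepend. Next row=LF[1]=8
  step 9: row=8, L[8]='b', prepend. Next row=LF[8]=7
Reversed output: bcaabbab$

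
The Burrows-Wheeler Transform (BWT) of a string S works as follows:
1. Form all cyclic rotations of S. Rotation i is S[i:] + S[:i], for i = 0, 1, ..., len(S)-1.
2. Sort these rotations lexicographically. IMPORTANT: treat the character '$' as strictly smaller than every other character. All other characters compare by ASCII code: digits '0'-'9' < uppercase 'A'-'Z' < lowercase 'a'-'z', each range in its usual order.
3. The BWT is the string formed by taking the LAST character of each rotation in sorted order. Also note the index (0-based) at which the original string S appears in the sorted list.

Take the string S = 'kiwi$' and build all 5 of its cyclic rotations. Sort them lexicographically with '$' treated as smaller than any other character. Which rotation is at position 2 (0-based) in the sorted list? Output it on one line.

All 5 rotations (rotation i = S[i:]+S[:i]):
  rot[0] = kiwi$
  rot[1] = iwi$k
  rot[2] = wi$ki
  rot[3] = i$kiw
  rot[4] = $kiwi
Sorted (with $ < everything):
  sorted[0] = $kiwi
  sorted[1] = i$kiw
  sorted[2] = iwi$k
  sorted[3] = kiwi$
  sorted[4] = wi$ki
sorted[2] = iwi$k

Answer: iwi$k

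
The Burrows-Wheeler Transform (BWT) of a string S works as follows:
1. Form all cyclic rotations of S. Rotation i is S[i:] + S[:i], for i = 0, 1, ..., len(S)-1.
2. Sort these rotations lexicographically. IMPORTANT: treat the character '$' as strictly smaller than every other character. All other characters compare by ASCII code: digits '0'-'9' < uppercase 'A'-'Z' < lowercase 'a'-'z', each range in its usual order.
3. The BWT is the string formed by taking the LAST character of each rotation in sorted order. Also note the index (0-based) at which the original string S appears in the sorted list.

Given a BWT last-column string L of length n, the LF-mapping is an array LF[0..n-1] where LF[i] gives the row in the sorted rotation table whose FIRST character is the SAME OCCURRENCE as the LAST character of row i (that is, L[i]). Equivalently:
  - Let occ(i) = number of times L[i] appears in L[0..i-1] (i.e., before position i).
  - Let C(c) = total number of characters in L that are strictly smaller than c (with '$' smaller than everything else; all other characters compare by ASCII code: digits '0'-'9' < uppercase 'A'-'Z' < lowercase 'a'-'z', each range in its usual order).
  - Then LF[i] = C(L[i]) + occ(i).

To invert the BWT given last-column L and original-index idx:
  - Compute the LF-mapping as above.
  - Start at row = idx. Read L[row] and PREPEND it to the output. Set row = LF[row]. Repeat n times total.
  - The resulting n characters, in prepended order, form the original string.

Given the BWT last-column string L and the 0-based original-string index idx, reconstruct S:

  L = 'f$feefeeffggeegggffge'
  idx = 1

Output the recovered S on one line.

Answer: eeefgfggfeffeeegggff$

Derivation:
LF mapping: 8 0 9 1 2 10 3 4 11 12 15 16 5 6 17 18 19 13 14 20 7
Walk LF starting at row 1, prepending L[row]:
  step 1: row=1, L[1]='$', prepend. Next row=LF[1]=0
  step 2: row=0, L[0]='f', prepend. Next row=LF[0]=8
  step 3: row=8, L[8]='f', prepend. Next row=LF[8]=11
  step 4: row=11, L[11]='g', prepend. Next row=LF[11]=16
  step 5: row=16, L[16]='g', prepend. Next row=LF[16]=19
  step 6: row=19, L[19]='g', prepend. Next row=LF[19]=20
  step 7: row=20, L[20]='e', prepend. Next row=LF[20]=7
  step 8: row=7, L[7]='e', prepend. Next row=LF[7]=4
  step 9: row=4, L[4]='e', prepend. Next row=LF[4]=2
  step 10: row=2, L[2]='f', prepend. Next row=LF[2]=9
  step 11: row=9, L[9]='f', prepend. Next row=LF[9]=12
  step 12: row=12, L[12]='e', prepend. Next row=LF[12]=5
  step 13: row=5, L[5]='f', prepend. Next row=LF[5]=10
  step 14: row=10, L[10]='g', prepend. Next row=LF[10]=15
  step 15: row=15, L[15]='g', prepend. Next row=LF[15]=18
  step 16: row=18, L[18]='f', prepend. Next row=LF[18]=14
  step 17: row=14, L[14]='g', prepend. Next row=LF[14]=17
  step 18: row=17, L[17]='f', prepend. Next row=LF[17]=13
  step 19: row=13, L[13]='e', prepend. Next row=LF[13]=6
  step 20: row=6, L[6]='e', prepend. Next row=LF[6]=3
  step 21: row=3, L[3]='e', prepend. Next row=LF[3]=1
Reversed output: eeefgfggfeffeeegggff$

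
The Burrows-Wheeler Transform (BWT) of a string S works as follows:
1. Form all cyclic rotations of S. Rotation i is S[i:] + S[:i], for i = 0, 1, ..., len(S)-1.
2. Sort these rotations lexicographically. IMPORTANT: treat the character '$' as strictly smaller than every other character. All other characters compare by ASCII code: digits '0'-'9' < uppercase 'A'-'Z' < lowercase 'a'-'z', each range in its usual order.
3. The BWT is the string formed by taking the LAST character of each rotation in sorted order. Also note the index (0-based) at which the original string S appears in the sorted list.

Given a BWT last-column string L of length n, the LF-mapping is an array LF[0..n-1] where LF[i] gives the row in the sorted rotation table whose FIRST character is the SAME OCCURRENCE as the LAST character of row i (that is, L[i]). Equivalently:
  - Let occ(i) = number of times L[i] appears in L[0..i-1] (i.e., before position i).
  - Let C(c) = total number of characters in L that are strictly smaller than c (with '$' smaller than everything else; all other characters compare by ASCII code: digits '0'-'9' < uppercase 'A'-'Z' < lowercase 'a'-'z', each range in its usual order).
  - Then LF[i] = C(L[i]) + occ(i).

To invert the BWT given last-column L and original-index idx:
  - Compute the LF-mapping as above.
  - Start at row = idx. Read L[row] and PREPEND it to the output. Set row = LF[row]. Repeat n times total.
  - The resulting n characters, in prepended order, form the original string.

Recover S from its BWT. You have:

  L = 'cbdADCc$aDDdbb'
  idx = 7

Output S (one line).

LF mapping: 10 7 12 1 3 2 11 0 6 4 5 13 8 9
Walk LF starting at row 7, prepending L[row]:
  step 1: row=7, L[7]='$', prepend. Next row=LF[7]=0
  step 2: row=0, L[0]='c', prepend. Next row=LF[0]=10
  step 3: row=10, L[10]='D', prepend. Next row=LF[10]=5
  step 4: row=5, L[5]='C', prepend. Next row=LF[5]=2
  step 5: row=2, L[2]='d', prepend. Next row=LF[2]=12
  step 6: row=12, L[12]='b', prepend. Next row=LF[12]=8
  step 7: row=8, L[8]='a', prepend. Next row=LF[8]=6
  step 8: row=6, L[6]='c', prepend. Next row=LF[6]=11
  step 9: row=11, L[11]='d', prepend. Next row=LF[11]=13
  step 10: row=13, L[13]='b', prepend. Next row=LF[13]=9
  step 11: row=9, L[9]='D', prepend. Next row=LF[9]=4
  step 12: row=4, L[4]='D', prepend. Next row=LF[4]=3
  step 13: row=3, L[3]='A', prepend. Next row=LF[3]=1
  step 14: row=1, L[1]='b', prepend. Next row=LF[1]=7
Reversed output: bADDbdcabdCDc$

Answer: bADDbdcabdCDc$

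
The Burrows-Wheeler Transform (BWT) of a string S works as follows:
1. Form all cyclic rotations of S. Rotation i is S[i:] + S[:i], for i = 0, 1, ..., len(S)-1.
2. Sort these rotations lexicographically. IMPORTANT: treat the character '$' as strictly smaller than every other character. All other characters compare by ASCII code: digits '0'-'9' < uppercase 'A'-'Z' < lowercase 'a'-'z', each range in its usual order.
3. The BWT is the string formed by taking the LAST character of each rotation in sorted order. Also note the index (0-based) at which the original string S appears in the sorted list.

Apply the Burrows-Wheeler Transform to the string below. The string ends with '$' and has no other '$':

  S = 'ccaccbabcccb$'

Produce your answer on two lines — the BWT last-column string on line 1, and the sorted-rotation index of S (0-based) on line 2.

Answer: bbcccaccc$cab
9

Derivation:
All 13 rotations (rotation i = S[i:]+S[:i]):
  rot[0] = ccaccbabcccb$
  rot[1] = caccbabcccb$c
  rot[2] = accbabcccb$cc
  rot[3] = ccbabcccb$cca
  rot[4] = cbabcccb$ccac
  rot[5] = babcccb$ccacc
  rot[6] = abcccb$ccaccb
  rot[7] = bcccb$ccaccba
  rot[8] = cccb$ccaccbab
  rot[9] = ccb$ccaccbabc
  rot[10] = cb$ccaccbabcc
  rot[11] = b$ccaccbabccc
  rot[12] = $ccaccbabcccb
Sorted (with $ < everything):
  sorted[0] = $ccaccbabcccb  (last char: 'b')
  sorted[1] = abcccb$ccaccb  (last char: 'b')
  sorted[2] = accbabcccb$cc  (last char: 'c')
  sorted[3] = b$ccaccbabccc  (last char: 'c')
  sorted[4] = babcccb$ccacc  (last char: 'c')
  sorted[5] = bcccb$ccaccba  (last char: 'a')
  sorted[6] = caccbabcccb$c  (last char: 'c')
  sorted[7] = cb$ccaccbabcc  (last char: 'c')
  sorted[8] = cbabcccb$ccac  (last char: 'c')
  sorted[9] = ccaccbabcccb$  (last char: '$')
  sorted[10] = ccb$ccaccbabc  (last char: 'c')
  sorted[11] = ccbabcccb$cca  (last char: 'a')
  sorted[12] = cccb$ccaccbab  (last char: 'b')
Last column: bbcccaccc$cab
Original string S is at sorted index 9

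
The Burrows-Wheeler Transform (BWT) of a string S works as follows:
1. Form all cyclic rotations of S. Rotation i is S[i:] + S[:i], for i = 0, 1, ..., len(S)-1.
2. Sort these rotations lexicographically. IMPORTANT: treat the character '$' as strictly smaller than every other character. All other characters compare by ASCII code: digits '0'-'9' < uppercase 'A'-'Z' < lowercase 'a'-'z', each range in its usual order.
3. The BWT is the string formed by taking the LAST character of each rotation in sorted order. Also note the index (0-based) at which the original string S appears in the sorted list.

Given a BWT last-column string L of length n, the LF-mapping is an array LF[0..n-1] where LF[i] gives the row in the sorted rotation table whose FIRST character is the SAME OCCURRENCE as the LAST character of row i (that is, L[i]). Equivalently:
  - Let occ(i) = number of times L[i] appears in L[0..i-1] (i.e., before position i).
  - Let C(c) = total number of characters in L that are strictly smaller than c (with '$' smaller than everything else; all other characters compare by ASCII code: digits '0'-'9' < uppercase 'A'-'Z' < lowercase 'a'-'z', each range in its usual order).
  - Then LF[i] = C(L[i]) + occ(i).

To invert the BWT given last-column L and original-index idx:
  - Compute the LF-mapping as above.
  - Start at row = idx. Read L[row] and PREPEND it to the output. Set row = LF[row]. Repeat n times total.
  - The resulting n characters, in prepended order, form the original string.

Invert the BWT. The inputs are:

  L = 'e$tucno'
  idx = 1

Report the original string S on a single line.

Answer: counte$

Derivation:
LF mapping: 2 0 5 6 1 3 4
Walk LF starting at row 1, prepending L[row]:
  step 1: row=1, L[1]='$', prepend. Next row=LF[1]=0
  step 2: row=0, L[0]='e', prepend. Next row=LF[0]=2
  step 3: row=2, L[2]='t', prepend. Next row=LF[2]=5
  step 4: row=5, L[5]='n', prepend. Next row=LF[5]=3
  step 5: row=3, L[3]='u', prepend. Next row=LF[3]=6
  step 6: row=6, L[6]='o', prepend. Next row=LF[6]=4
  step 7: row=4, L[4]='c', prepend. Next row=LF[4]=1
Reversed output: counte$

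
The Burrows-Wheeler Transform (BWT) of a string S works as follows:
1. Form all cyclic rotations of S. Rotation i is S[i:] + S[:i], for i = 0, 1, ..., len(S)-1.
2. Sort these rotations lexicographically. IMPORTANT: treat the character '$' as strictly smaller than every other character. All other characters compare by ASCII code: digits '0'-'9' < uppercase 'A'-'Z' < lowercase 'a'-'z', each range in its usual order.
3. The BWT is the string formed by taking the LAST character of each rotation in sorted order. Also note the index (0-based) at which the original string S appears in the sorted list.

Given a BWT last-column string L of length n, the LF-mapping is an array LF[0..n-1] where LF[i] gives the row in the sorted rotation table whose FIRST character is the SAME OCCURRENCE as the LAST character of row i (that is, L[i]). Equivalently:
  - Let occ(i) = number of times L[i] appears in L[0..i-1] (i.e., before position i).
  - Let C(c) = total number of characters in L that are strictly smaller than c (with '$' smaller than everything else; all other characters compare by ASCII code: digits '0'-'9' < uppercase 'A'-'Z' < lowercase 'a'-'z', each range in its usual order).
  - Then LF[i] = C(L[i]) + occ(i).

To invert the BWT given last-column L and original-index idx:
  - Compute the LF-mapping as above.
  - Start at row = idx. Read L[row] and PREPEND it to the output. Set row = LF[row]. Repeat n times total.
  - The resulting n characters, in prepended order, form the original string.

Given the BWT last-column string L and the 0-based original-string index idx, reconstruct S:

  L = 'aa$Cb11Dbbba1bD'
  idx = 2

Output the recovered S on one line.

LF mapping: 7 8 0 4 10 1 2 5 11 12 13 9 3 14 6
Walk LF starting at row 2, prepending L[row]:
  step 1: row=2, L[2]='$', prepend. Next row=LF[2]=0
  step 2: row=0, L[0]='a', prepend. Next row=LF[0]=7
  step 3: row=7, L[7]='D', prepend. Next row=LF[7]=5
  step 4: row=5, L[5]='1', prepend. Next row=LF[5]=1
  step 5: row=1, L[1]='a', prepend. Next row=LF[1]=8
  step 6: row=8, L[8]='b', prepend. Next row=LF[8]=11
  step 7: row=11, L[11]='a', prepend. Next row=LF[11]=9
  step 8: row=9, L[9]='b', prepend. Next row=LF[9]=12
  step 9: row=12, L[12]='1', prepend. Next row=LF[12]=3
  step 10: row=3, L[3]='C', prepend. Next row=LF[3]=4
  step 11: row=4, L[4]='b', prepend. Next row=LF[4]=10
  step 12: row=10, L[10]='b', prepend. Next row=LF[10]=13
  step 13: row=13, L[13]='b', prepend. Next row=LF[13]=14
  step 14: row=14, L[14]='D', prepend. Next row=LF[14]=6
  step 15: row=6, L[6]='1', prepend. Next row=LF[6]=2
Reversed output: 1DbbbC1baba1Da$

Answer: 1DbbbC1baba1Da$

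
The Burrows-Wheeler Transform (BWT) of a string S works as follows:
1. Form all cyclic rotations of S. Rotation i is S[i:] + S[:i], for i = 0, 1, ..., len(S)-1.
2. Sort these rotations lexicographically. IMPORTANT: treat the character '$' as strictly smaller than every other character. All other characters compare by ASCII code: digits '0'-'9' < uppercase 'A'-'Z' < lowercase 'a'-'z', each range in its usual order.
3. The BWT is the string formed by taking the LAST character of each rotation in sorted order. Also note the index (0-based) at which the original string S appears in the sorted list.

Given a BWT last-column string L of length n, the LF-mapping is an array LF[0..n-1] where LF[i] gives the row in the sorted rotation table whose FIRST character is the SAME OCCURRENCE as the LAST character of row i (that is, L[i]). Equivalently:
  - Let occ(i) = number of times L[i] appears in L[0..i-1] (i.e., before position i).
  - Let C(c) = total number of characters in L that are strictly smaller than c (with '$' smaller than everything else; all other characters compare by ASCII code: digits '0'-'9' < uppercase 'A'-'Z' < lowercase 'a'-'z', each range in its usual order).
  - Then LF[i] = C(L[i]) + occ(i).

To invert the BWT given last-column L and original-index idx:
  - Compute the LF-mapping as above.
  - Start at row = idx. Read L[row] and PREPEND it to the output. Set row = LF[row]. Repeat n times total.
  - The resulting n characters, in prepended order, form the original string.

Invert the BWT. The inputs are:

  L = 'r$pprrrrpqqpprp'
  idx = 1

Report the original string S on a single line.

LF mapping: 9 0 1 2 10 11 12 13 3 7 8 4 5 14 6
Walk LF starting at row 1, prepending L[row]:
  step 1: row=1, L[1]='$', prepend. Next row=LF[1]=0
  step 2: row=0, L[0]='r', prepend. Next row=LF[0]=9
  step 3: row=9, L[9]='q', prepend. Next row=LF[9]=7
  step 4: row=7, L[7]='r', prepend. Next row=LF[7]=13
  step 5: row=13, L[13]='r', prepend. Next row=LF[13]=14
  step 6: row=14, L[14]='p', prepend. Next row=LF[14]=6
  step 7: row=6, L[6]='r', prepend. Next row=LF[6]=12
  step 8: row=12, L[12]='p', prepend. Next row=LF[12]=5
  step 9: row=5, L[5]='r', prepend. Next row=LF[5]=11
  step 10: row=11, L[11]='p', prepend. Next row=LF[11]=4
  step 11: row=4, L[4]='r', prepend. Next row=LF[4]=10
  step 12: row=10, L[10]='q', prepend. Next row=LF[10]=8
  step 13: row=8, L[8]='p', prepend. Next row=LF[8]=3
  step 14: row=3, L[3]='p', prepend. Next row=LF[3]=2
  step 15: row=2, L[2]='p', prepend. Next row=LF[2]=1
Reversed output: pppqrprprprrqr$

Answer: pppqrprprprrqr$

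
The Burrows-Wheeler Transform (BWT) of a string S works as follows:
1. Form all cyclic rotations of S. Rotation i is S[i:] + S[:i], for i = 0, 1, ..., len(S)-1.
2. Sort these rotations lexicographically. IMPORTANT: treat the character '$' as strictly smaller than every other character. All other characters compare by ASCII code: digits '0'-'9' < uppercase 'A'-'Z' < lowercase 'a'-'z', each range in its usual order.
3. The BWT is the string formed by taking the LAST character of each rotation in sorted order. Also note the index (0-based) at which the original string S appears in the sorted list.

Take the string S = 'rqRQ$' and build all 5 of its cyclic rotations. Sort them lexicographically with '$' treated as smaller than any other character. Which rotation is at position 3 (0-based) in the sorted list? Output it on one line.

Answer: qRQ$r

Derivation:
All 5 rotations (rotation i = S[i:]+S[:i]):
  rot[0] = rqRQ$
  rot[1] = qRQ$r
  rot[2] = RQ$rq
  rot[3] = Q$rqR
  rot[4] = $rqRQ
Sorted (with $ < everything):
  sorted[0] = $rqRQ
  sorted[1] = Q$rqR
  sorted[2] = RQ$rq
  sorted[3] = qRQ$r
  sorted[4] = rqRQ$
sorted[3] = qRQ$r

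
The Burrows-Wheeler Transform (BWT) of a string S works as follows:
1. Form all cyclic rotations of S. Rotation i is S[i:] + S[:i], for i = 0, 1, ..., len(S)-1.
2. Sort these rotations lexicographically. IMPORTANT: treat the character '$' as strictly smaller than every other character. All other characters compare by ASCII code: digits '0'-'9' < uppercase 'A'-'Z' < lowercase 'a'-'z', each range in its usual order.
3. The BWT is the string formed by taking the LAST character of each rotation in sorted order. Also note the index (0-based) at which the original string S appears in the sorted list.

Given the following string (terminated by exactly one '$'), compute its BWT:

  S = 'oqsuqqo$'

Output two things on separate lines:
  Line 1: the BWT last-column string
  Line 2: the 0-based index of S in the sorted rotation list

Answer: oq$quoqs
2

Derivation:
All 8 rotations (rotation i = S[i:]+S[:i]):
  rot[0] = oqsuqqo$
  rot[1] = qsuqqo$o
  rot[2] = suqqo$oq
  rot[3] = uqqo$oqs
  rot[4] = qqo$oqsu
  rot[5] = qo$oqsuq
  rot[6] = o$oqsuqq
  rot[7] = $oqsuqqo
Sorted (with $ < everything):
  sorted[0] = $oqsuqqo  (last char: 'o')
  sorted[1] = o$oqsuqq  (last char: 'q')
  sorted[2] = oqsuqqo$  (last char: '$')
  sorted[3] = qo$oqsuq  (last char: 'q')
  sorted[4] = qqo$oqsu  (last char: 'u')
  sorted[5] = qsuqqo$o  (last char: 'o')
  sorted[6] = suqqo$oq  (last char: 'q')
  sorted[7] = uqqo$oqs  (last char: 's')
Last column: oq$quoqs
Original string S is at sorted index 2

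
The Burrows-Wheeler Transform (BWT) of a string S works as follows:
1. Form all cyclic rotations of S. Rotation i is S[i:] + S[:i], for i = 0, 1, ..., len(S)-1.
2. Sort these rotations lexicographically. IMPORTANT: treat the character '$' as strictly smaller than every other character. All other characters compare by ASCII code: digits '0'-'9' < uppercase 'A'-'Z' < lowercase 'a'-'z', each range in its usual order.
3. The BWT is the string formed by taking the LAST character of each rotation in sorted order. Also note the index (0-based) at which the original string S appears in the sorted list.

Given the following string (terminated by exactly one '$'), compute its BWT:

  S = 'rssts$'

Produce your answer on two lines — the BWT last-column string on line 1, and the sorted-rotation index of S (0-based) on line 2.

All 6 rotations (rotation i = S[i:]+S[:i]):
  rot[0] = rssts$
  rot[1] = ssts$r
  rot[2] = sts$rs
  rot[3] = ts$rss
  rot[4] = s$rsst
  rot[5] = $rssts
Sorted (with $ < everything):
  sorted[0] = $rssts  (last char: 's')
  sorted[1] = rssts$  (last char: '$')
  sorted[2] = s$rsst  (last char: 't')
  sorted[3] = ssts$r  (last char: 'r')
  sorted[4] = sts$rs  (last char: 's')
  sorted[5] = ts$rss  (last char: 's')
Last column: s$trss
Original string S is at sorted index 1

Answer: s$trss
1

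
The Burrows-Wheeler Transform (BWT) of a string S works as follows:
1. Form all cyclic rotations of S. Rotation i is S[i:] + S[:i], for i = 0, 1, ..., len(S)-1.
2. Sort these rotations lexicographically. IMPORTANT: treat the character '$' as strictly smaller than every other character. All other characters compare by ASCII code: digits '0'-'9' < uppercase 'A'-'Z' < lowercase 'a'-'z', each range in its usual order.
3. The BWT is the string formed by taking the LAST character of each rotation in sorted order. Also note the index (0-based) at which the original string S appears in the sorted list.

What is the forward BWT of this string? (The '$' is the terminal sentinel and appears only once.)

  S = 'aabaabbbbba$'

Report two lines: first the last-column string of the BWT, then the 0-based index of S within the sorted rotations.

Answer: ab$baababbba
2

Derivation:
All 12 rotations (rotation i = S[i:]+S[:i]):
  rot[0] = aabaabbbbba$
  rot[1] = abaabbbbba$a
  rot[2] = baabbbbba$aa
  rot[3] = aabbbbba$aab
  rot[4] = abbbbba$aaba
  rot[5] = bbbbba$aabaa
  rot[6] = bbbba$aabaab
  rot[7] = bbba$aabaabb
  rot[8] = bba$aabaabbb
  rot[9] = ba$aabaabbbb
  rot[10] = a$aabaabbbbb
  rot[11] = $aabaabbbbba
Sorted (with $ < everything):
  sorted[0] = $aabaabbbbba  (last char: 'a')
  sorted[1] = a$aabaabbbbb  (last char: 'b')
  sorted[2] = aabaabbbbba$  (last char: '$')
  sorted[3] = aabbbbba$aab  (last char: 'b')
  sorted[4] = abaabbbbba$a  (last char: 'a')
  sorted[5] = abbbbba$aaba  (last char: 'a')
  sorted[6] = ba$aabaabbbb  (last char: 'b')
  sorted[7] = baabbbbba$aa  (last char: 'a')
  sorted[8] = bba$aabaabbb  (last char: 'b')
  sorted[9] = bbba$aabaabb  (last char: 'b')
  sorted[10] = bbbba$aabaab  (last char: 'b')
  sorted[11] = bbbbba$aabaa  (last char: 'a')
Last column: ab$baababbba
Original string S is at sorted index 2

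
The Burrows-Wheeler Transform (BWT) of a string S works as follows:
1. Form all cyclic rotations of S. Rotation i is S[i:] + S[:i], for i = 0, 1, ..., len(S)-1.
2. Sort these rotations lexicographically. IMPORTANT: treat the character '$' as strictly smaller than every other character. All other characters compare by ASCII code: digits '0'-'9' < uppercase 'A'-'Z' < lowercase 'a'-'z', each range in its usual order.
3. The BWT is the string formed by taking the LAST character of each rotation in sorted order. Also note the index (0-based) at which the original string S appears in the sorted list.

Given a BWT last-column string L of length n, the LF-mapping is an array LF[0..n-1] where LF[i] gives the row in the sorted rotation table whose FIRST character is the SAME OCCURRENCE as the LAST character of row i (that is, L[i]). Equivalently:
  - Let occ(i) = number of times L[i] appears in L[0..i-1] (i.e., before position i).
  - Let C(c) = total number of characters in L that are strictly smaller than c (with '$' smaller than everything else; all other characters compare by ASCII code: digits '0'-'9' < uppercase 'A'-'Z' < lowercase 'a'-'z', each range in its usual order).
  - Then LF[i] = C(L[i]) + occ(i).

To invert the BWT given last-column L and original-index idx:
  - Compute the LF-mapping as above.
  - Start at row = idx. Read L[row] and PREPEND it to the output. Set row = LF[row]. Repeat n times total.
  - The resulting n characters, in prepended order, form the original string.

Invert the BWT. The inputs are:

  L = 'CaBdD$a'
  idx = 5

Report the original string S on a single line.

Answer: adDaBC$

Derivation:
LF mapping: 2 4 1 6 3 0 5
Walk LF starting at row 5, prepending L[row]:
  step 1: row=5, L[5]='$', prepend. Next row=LF[5]=0
  step 2: row=0, L[0]='C', prepend. Next row=LF[0]=2
  step 3: row=2, L[2]='B', prepend. Next row=LF[2]=1
  step 4: row=1, L[1]='a', prepend. Next row=LF[1]=4
  step 5: row=4, L[4]='D', prepend. Next row=LF[4]=3
  step 6: row=3, L[3]='d', prepend. Next row=LF[3]=6
  step 7: row=6, L[6]='a', prepend. Next row=LF[6]=5
Reversed output: adDaBC$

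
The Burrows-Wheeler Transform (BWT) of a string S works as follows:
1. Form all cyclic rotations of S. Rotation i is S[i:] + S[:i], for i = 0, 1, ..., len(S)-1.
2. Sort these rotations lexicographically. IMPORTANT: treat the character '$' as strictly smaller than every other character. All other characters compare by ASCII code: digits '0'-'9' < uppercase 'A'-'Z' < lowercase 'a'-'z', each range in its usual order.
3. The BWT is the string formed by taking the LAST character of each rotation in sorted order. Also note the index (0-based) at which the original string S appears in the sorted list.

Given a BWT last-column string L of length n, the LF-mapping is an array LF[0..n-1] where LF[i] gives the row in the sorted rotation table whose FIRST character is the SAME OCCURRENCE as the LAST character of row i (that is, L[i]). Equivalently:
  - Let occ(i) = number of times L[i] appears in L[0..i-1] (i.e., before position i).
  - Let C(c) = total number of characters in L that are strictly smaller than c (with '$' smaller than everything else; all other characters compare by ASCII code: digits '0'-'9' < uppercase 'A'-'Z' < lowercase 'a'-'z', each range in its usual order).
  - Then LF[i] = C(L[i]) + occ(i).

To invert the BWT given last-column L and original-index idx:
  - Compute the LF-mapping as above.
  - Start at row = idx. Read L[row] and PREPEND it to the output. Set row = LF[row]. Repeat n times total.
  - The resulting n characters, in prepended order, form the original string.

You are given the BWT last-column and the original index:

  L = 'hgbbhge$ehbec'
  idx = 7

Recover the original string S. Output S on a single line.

Answer: ehchgeegbbbh$

Derivation:
LF mapping: 10 8 1 2 11 9 5 0 6 12 3 7 4
Walk LF starting at row 7, prepending L[row]:
  step 1: row=7, L[7]='$', prepend. Next row=LF[7]=0
  step 2: row=0, L[0]='h', prepend. Next row=LF[0]=10
  step 3: row=10, L[10]='b', prepend. Next row=LF[10]=3
  step 4: row=3, L[3]='b', prepend. Next row=LF[3]=2
  step 5: row=2, L[2]='b', prepend. Next row=LF[2]=1
  step 6: row=1, L[1]='g', prepend. Next row=LF[1]=8
  step 7: row=8, L[8]='e', prepend. Next row=LF[8]=6
  step 8: row=6, L[6]='e', prepend. Next row=LF[6]=5
  step 9: row=5, L[5]='g', prepend. Next row=LF[5]=9
  step 10: row=9, L[9]='h', prepend. Next row=LF[9]=12
  step 11: row=12, L[12]='c', prepend. Next row=LF[12]=4
  step 12: row=4, L[4]='h', prepend. Next row=LF[4]=11
  step 13: row=11, L[11]='e', prepend. Next row=LF[11]=7
Reversed output: ehchgeegbbbh$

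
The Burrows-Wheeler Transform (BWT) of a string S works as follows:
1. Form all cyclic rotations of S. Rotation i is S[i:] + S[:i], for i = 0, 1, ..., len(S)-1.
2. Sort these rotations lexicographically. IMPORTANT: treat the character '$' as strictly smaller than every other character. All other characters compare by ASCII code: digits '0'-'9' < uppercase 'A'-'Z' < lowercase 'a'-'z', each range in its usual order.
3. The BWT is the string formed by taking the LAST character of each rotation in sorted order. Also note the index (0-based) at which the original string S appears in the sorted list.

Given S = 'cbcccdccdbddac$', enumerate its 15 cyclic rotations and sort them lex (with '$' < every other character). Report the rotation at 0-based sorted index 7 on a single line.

All 15 rotations (rotation i = S[i:]+S[:i]):
  rot[0] = cbcccdccdbddac$
  rot[1] = bcccdccdbddac$c
  rot[2] = cccdccdbddac$cb
  rot[3] = ccdccdbddac$cbc
  rot[4] = cdccdbddac$cbcc
  rot[5] = dccdbddac$cbccc
  rot[6] = ccdbddac$cbcccd
  rot[7] = cdbddac$cbcccdc
  rot[8] = dbddac$cbcccdcc
  rot[9] = bddac$cbcccdccd
  rot[10] = ddac$cbcccdccdb
  rot[11] = dac$cbcccdccdbd
  rot[12] = ac$cbcccdccdbdd
  rot[13] = c$cbcccdccdbdda
  rot[14] = $cbcccdccdbddac
Sorted (with $ < everything):
  sorted[0] = $cbcccdccdbddac
  sorted[1] = ac$cbcccdccdbdd
  sorted[2] = bcccdccdbddac$c
  sorted[3] = bddac$cbcccdccd
  sorted[4] = c$cbcccdccdbdda
  sorted[5] = cbcccdccdbddac$
  sorted[6] = cccdccdbddac$cb
  sorted[7] = ccdbddac$cbcccd
  sorted[8] = ccdccdbddac$cbc
  sorted[9] = cdbddac$cbcccdc
  sorted[10] = cdccdbddac$cbcc
  sorted[11] = dac$cbcccdccdbd
  sorted[12] = dbddac$cbcccdcc
  sorted[13] = dccdbddac$cbccc
  sorted[14] = ddac$cbcccdccdb
sorted[7] = ccdbddac$cbcccd

Answer: ccdbddac$cbcccd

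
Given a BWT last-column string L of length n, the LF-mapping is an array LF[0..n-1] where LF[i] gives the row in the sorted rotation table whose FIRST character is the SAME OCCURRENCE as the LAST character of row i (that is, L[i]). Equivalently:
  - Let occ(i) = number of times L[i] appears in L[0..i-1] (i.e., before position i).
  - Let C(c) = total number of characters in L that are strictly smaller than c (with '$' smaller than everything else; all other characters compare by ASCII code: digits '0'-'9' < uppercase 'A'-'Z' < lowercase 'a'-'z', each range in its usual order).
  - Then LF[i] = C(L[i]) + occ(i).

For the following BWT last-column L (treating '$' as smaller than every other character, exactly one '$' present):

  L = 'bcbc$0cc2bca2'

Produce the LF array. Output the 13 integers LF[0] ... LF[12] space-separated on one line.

Answer: 5 8 6 9 0 1 10 11 2 7 12 4 3

Derivation:
Char counts: '$':1, '0':1, '2':2, 'a':1, 'b':3, 'c':5
C (first-col start): C('$')=0, C('0')=1, C('2')=2, C('a')=4, C('b')=5, C('c')=8
L[0]='b': occ=0, LF[0]=C('b')+0=5+0=5
L[1]='c': occ=0, LF[1]=C('c')+0=8+0=8
L[2]='b': occ=1, LF[2]=C('b')+1=5+1=6
L[3]='c': occ=1, LF[3]=C('c')+1=8+1=9
L[4]='$': occ=0, LF[4]=C('$')+0=0+0=0
L[5]='0': occ=0, LF[5]=C('0')+0=1+0=1
L[6]='c': occ=2, LF[6]=C('c')+2=8+2=10
L[7]='c': occ=3, LF[7]=C('c')+3=8+3=11
L[8]='2': occ=0, LF[8]=C('2')+0=2+0=2
L[9]='b': occ=2, LF[9]=C('b')+2=5+2=7
L[10]='c': occ=4, LF[10]=C('c')+4=8+4=12
L[11]='a': occ=0, LF[11]=C('a')+0=4+0=4
L[12]='2': occ=1, LF[12]=C('2')+1=2+1=3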